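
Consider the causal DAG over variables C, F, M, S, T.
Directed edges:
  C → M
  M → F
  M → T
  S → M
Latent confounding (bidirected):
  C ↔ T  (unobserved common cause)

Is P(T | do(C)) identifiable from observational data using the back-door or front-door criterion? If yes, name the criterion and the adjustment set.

P(T|do(C)): frontdoor, adjust for {M}.

desc(C)\{C}={F,M,T}; candidates ⊆ {S}.
C↔T: latent back-door arc(s) into C.
size 0: {}; under {} C still reaches {T} ∋ T.
size 1: {S}; under {S} C still reaches {T} ∋ T.
C↔T cannot be blocked by any observed set — no back-door set.
{M}: (i) intercepts every directed C→T path; (ii) no back-door C→{M}; (iii) {C} blocks every back-door {M}→T. Front-door holds.
P(T|do(C)) = Σ_{M} P(M|C) Σ_{C'} P(T|M,C')P(C').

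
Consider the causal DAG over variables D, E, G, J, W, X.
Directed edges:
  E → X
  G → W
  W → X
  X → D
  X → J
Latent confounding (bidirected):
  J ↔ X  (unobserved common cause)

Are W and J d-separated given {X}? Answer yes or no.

Bayes-Ball from W | {X} reaches {E,G,J}.
J ∈ reach(W|{X}) ⇒ W ⊥̸ J | {X}.

No — W and J are d-connected given {X}.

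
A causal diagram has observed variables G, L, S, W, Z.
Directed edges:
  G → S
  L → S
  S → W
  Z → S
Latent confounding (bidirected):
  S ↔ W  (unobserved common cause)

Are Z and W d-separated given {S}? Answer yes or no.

Bayes-Ball from Z | {S} reaches {G,L,W}.
W ∈ reach(Z|{S}) ⇒ Z ⊥̸ W | {S}.

No — Z and W are d-connected given {S}.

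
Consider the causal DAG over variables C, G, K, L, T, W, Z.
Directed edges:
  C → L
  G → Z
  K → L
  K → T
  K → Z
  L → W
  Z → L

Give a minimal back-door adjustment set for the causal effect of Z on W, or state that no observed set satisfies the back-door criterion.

desc(Z)\{Z}={L,W}; candidates ⊆ {C,G,K,T}.
size 0: {}; under {} Z still reaches {G,K,L,T,W} ∋ W.
{K}: Z⊥W given {K} in G with Z→· removed — back-door holds.

Z→W: minimal back-door set {K}.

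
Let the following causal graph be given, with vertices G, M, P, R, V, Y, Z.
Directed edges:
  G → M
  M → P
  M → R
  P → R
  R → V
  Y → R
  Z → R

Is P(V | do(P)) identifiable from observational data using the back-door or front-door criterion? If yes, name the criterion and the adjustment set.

desc(P)\{P}={R,V}; candidates ⊆ {G,M,Y,Z}.
size 0: {}; under {} P still reaches {G,M,R,V} ∋ V.
{M}: P⊥V given {M} in G with P→· removed — back-door holds.
P(V|do(P)) = Σ_{M} P(V|P,M)·P(M).

P(V|do(P)): backdoor, adjust for {M}.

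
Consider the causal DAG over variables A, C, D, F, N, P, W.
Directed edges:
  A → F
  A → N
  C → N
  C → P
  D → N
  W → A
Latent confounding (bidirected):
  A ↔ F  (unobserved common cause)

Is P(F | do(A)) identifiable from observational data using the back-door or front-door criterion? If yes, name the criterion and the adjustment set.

P(F|do(A)): not identifiable (no BD/FD set).

desc(A)\{A}={F,N}; candidates ⊆ {C,D,P,W}.
A↔F: latent back-door arc(s) into A.
size 0: {}; under {} A still reaches {F,W} ∋ F.
size 1: {C}, {D}, {P} …(+1); under {C} A still reaches {F,W} ∋ F.
size 2: {C,D}, {C,P}, {C,W} …(+3); under {C,D} A still reaches {F,W} ∋ F.
A↔F cannot be blocked by any observed set — no back-door set.
No mediator lies on a directed A→…→F path.
Neither criterion identifies P(F|do(A)) in this graph.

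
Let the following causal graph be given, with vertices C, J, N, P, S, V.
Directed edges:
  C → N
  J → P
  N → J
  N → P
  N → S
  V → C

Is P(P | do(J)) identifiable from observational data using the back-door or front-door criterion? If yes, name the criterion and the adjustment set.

desc(J)\{J}={P}; candidates ⊆ {C,N,S,V}.
size 0: {}; under {} J still reaches {C,N,P,S,V} ∋ P.
{N}: J⊥P given {N} in G with J→· removed — back-door holds.
P(P|do(J)) = Σ_{N} P(P|J,N)·P(N).

P(P|do(J)): backdoor, adjust for {N}.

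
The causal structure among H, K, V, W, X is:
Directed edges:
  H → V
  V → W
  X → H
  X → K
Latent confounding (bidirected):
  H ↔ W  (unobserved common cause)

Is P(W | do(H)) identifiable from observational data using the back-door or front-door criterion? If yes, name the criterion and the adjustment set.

P(W|do(H)): frontdoor, adjust for {V}.

desc(H)\{H}={V,W}; candidates ⊆ {K,X}.
H↔W: latent back-door arc(s) into H.
size 0: {}; under {} H still reaches {K,W,X} ∋ W.
size 1: {K}, {X}; under {K} H still reaches {W,X} ∋ W.
size 2: {K,X}; under {K,X} H still reaches {W} ∋ W.
H↔W cannot be blocked by any observed set — no back-door set.
{V}: (i) intercepts every directed H→W path; (ii) no back-door H→{V}; (iii) {H} blocks every back-door {V}→W. Front-door holds.
P(W|do(H)) = Σ_{V} P(V|H) Σ_{H'} P(W|V,H')P(H').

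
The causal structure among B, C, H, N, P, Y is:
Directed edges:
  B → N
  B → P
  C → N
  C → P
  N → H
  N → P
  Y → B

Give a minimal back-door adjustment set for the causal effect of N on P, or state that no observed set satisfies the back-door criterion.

desc(N)\{N}={H,P}; candidates ⊆ {B,C,Y}.
size 0: {}; under {} N still reaches {B,C,P,Y} ∋ P.
size 1: {B}, {C}, {Y}; under {B} N still reaches {C,P} ∋ P.
{B,C}: N⊥P given {B,C} in G with N→· removed — back-door holds.

N→P: minimal back-door set {B, C}.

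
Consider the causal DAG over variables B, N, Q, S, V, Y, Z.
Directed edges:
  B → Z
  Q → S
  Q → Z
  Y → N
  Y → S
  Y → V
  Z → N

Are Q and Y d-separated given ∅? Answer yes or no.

Bayes-Ball from Q | ∅ reaches {N,S,Z}.
Y ∉ reach(Q|∅) ⇒ Q ⊥ Y | ∅.

Yes — Q ⊥ Y | ∅.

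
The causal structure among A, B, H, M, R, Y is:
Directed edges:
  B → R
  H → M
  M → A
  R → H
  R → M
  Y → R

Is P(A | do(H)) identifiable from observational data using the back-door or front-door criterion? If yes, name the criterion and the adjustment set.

P(A|do(H)): backdoor, adjust for {R}.

desc(H)\{H}={A,M}; candidates ⊆ {B,R,Y}.
size 0: {}; under {} H still reaches {A,B,M,R,Y} ∋ A.
{R}: H⊥A given {R} in G with H→· removed — back-door holds.
P(A|do(H)) = Σ_{R} P(A|H,R)·P(R).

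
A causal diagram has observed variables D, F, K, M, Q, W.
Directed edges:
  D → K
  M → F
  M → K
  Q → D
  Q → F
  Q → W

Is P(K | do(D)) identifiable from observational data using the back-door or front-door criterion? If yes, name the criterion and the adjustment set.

P(K|do(D)): backdoor, adjust for ∅.

desc(D)\{D}={K}; candidates ⊆ {F,M,Q,W}.
∅: D⊥K given ∅ in G with D→· removed — back-door holds.
P(K|do(D)) = P(K|D) — no adjustment needed.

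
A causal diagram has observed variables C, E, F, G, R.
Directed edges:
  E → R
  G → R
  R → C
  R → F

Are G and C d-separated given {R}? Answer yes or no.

Bayes-Ball from G | {R} reaches {E}.
C ∉ reach(G|{R}) ⇒ G ⊥ C | {R}.

Yes — G ⊥ C | {R}.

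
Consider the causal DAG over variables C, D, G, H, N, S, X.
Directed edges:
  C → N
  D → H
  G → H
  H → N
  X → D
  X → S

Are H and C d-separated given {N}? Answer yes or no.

Bayes-Ball from H | {N} reaches {C,D,G,S,X}.
C ∈ reach(H|{N}) ⇒ H ⊥̸ C | {N}.

No — H and C are d-connected given {N}.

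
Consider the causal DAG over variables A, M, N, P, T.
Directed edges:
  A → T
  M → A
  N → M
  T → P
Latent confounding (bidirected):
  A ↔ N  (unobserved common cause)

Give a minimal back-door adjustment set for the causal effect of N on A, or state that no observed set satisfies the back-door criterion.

N→A: no observed back-door set.

desc(N)\{N}={A,M,P,T}; candidates ⊆ {—}.
N↔A: latent back-door arc(s) into N.
size 0: {}; under {} N still reaches {A,P,T} ∋ A.
N↔A cannot be blocked by any observed set — no back-door set.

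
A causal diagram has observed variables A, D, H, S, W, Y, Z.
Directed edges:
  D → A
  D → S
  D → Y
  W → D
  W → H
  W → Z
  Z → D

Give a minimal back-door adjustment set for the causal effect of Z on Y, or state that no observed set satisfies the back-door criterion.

desc(Z)\{Z}={A,D,S,Y}; candidates ⊆ {H,W}.
size 0: {}; under {} Z still reaches {A,D,H,S,W,Y} ∋ Y.
{W}: Z⊥Y given {W} in G with Z→· removed — back-door holds.

Z→Y: minimal back-door set {W}.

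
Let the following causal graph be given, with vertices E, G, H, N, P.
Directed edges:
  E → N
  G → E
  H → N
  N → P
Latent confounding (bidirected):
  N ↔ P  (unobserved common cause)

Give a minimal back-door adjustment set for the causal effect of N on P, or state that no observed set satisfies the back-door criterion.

N→P: no observed back-door set.

desc(N)\{N}={P}; candidates ⊆ {E,G,H}.
N↔P: latent back-door arc(s) into N.
size 0: {}; under {} N still reaches {E,G,H,P} ∋ P.
size 1: {E}, {G}, {H}; under {E} N still reaches {H,P} ∋ P.
size 2: {E,G}, {E,H}, {G,H}; under {E,G} N still reaches {H,P} ∋ P.
N↔P cannot be blocked by any observed set — no back-door set.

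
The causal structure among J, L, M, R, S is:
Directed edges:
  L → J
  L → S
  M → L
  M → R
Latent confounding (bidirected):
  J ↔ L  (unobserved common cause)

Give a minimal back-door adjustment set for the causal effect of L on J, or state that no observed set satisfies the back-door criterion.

L→J: no observed back-door set.

desc(L)\{L}={J,S}; candidates ⊆ {M,R}.
L↔J: latent back-door arc(s) into L.
size 0: {}; under {} L still reaches {J,M,R} ∋ J.
size 1: {M}, {R}; under {M} L still reaches {J} ∋ J.
size 2: {M,R}; under {M,R} L still reaches {J} ∋ J.
L↔J cannot be blocked by any observed set — no back-door set.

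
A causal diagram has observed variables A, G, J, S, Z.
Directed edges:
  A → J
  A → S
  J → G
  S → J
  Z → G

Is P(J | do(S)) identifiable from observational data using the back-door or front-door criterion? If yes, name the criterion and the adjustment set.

P(J|do(S)): backdoor, adjust for {A}.

desc(S)\{S}={G,J}; candidates ⊆ {A,Z}.
size 0: {}; under {} S still reaches {A,G,J} ∋ J.
{A}: S⊥J given {A} in G with S→· removed — back-door holds.
P(J|do(S)) = Σ_{A} P(J|S,A)·P(A).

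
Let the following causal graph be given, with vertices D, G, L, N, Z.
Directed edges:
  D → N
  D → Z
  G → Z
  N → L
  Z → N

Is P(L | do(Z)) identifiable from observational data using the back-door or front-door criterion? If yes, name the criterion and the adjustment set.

desc(Z)\{Z}={L,N}; candidates ⊆ {D,G}.
size 0: {}; under {} Z still reaches {D,G,L,N} ∋ L.
{D}: Z⊥L given {D} in G with Z→· removed — back-door holds.
P(L|do(Z)) = Σ_{D} P(L|Z,D)·P(D).

P(L|do(Z)): backdoor, adjust for {D}.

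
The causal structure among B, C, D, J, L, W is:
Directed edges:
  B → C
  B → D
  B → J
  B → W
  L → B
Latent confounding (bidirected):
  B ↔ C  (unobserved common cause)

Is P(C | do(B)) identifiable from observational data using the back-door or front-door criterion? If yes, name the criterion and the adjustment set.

P(C|do(B)): not identifiable (no BD/FD set).

desc(B)\{B}={C,D,J,W}; candidates ⊆ {L}.
B↔C: latent back-door arc(s) into B.
size 0: {}; under {} B still reaches {C,L} ∋ C.
size 1: {L}; under {L} B still reaches {C} ∋ C.
B↔C cannot be blocked by any observed set — no back-door set.
No mediator lies on a directed B→…→C path.
Neither criterion identifies P(C|do(B)) in this graph.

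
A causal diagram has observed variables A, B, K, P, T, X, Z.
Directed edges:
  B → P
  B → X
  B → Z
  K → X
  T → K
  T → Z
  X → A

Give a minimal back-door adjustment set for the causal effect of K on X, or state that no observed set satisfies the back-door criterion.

desc(K)\{K}={A,X}; candidates ⊆ {B,P,T,Z}.
∅: K⊥X given ∅ in G with K→· removed — back-door holds.

K→X: minimal back-door set ∅.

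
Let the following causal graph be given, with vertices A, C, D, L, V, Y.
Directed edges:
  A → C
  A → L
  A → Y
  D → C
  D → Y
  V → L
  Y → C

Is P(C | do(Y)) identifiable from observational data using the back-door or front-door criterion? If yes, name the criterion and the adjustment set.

desc(Y)\{Y}={C}; candidates ⊆ {A,D,L,V}.
size 0: {}; under {} Y still reaches {A,C,D,L} ∋ C.
size 1: {A}, {D}, {L} …(+1); under {A} Y still reaches {C,D} ∋ C.
{A,D}: Y⊥C given {A,D} in G with Y→· removed — back-door holds.
P(C|do(Y)) = Σ_{A,D} P(C|Y,A,D)·P(A,D).

P(C|do(Y)): backdoor, adjust for {A, D}.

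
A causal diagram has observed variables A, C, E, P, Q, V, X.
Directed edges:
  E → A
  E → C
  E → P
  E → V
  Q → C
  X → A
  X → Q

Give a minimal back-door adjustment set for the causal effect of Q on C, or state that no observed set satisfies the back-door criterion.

desc(Q)\{Q}={C}; candidates ⊆ {A,E,P,V,X}.
∅: Q⊥C given ∅ in G with Q→· removed — back-door holds.

Q→C: minimal back-door set ∅.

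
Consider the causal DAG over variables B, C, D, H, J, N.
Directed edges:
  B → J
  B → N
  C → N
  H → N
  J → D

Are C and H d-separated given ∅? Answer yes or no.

Yes — C ⊥ H | ∅.

Bayes-Ball from C | ∅ reaches {N}.
H ∉ reach(C|∅) ⇒ C ⊥ H | ∅.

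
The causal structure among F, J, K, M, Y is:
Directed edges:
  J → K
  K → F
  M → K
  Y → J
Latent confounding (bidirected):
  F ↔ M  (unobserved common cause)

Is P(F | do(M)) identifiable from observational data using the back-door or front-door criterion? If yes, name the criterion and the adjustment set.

desc(M)\{M}={F,K}; candidates ⊆ {J,Y}.
M↔F: latent back-door arc(s) into M.
size 0: {}; under {} M still reaches {F} ∋ F.
size 1: {J}, {Y}; under {J} M still reaches {F} ∋ F.
size 2: {J,Y}; under {J,Y} M still reaches {F} ∋ F.
M↔F cannot be blocked by any observed set — no back-door set.
{K}: (i) intercepts every directed M→F path; (ii) no back-door M→{K}; (iii) {M} blocks every back-door {K}→F. Front-door holds.
P(F|do(M)) = Σ_{K} P(K|M) Σ_{M'} P(F|K,M')P(M').

P(F|do(M)): frontdoor, adjust for {K}.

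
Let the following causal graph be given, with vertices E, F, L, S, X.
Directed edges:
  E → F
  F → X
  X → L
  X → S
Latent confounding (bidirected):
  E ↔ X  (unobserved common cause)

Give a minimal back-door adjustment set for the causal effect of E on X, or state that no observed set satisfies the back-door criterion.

desc(E)\{E}={F,L,S,X}; candidates ⊆ {—}.
E↔X: latent back-door arc(s) into E.
size 0: {}; under {} E still reaches {L,S,X} ∋ X.
E↔X cannot be blocked by any observed set — no back-door set.

E→X: no observed back-door set.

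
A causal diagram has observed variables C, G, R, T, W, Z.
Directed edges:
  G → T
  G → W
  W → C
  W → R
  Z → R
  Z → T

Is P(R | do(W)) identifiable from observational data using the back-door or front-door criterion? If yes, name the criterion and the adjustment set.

P(R|do(W)): backdoor, adjust for ∅.

desc(W)\{W}={C,R}; candidates ⊆ {G,T,Z}.
∅: W⊥R given ∅ in G with W→· removed — back-door holds.
P(R|do(W)) = P(R|W) — no adjustment needed.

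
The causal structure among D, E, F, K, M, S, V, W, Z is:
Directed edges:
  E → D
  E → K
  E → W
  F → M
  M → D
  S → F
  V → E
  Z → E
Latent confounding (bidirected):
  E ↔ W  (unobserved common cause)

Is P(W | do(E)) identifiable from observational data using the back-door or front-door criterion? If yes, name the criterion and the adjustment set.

P(W|do(E)): not identifiable (no BD/FD set).

desc(E)\{E}={D,K,W}; candidates ⊆ {F,M,S,V,Z}.
E↔W: latent back-door arc(s) into E.
size 0: {}; under {} E still reaches {V,W,Z} ∋ W.
size 1: {F}, {M}, {S} …(+2); under {F} E still reaches {V,W,Z} ∋ W.
size 2: {F,M}, {F,S}, {F,V} …(+7); under {F,M} E still reaches {V,W,Z} ∋ W.
E↔W cannot be blocked by any observed set — no back-door set.
No mediator lies on a directed E→…→W path.
Neither criterion identifies P(W|do(E)) in this graph.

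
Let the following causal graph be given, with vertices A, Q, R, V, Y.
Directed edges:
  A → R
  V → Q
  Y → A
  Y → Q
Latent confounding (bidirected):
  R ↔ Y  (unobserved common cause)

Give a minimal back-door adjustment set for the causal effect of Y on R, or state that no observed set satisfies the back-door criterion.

desc(Y)\{Y}={A,Q,R}; candidates ⊆ {V}.
Y↔R: latent back-door arc(s) into Y.
size 0: {}; under {} Y still reaches {R} ∋ R.
size 1: {V}; under {V} Y still reaches {R} ∋ R.
Y↔R cannot be blocked by any observed set — no back-door set.

Y→R: no observed back-door set.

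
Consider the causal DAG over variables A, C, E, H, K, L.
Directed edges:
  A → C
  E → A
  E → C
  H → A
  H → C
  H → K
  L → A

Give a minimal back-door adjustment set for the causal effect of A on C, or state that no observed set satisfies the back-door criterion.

desc(A)\{A}={C}; candidates ⊆ {E,H,K,L}.
size 0: {}; under {} A still reaches {C,E,H,K,L} ∋ C.
size 1: {E}, {H}, {K} …(+1); under {E} A still reaches {C,H,K,L} ∋ C.
{E,H}: A⊥C given {E,H} in G with A→· removed — back-door holds.

A→C: minimal back-door set {E, H}.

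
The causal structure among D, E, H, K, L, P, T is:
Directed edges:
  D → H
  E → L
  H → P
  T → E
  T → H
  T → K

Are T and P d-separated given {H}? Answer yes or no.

Yes — T ⊥ P | {H}.

Bayes-Ball from T | {H} reaches {D,E,K,L}.
P ∉ reach(T|{H}) ⇒ T ⊥ P | {H}.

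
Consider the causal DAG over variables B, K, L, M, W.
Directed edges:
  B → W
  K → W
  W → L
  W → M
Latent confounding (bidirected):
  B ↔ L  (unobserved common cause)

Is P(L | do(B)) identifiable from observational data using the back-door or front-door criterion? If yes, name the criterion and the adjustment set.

desc(B)\{B}={L,M,W}; candidates ⊆ {K}.
B↔L: latent back-door arc(s) into B.
size 0: {}; under {} B still reaches {L} ∋ L.
size 1: {K}; under {K} B still reaches {L} ∋ L.
B↔L cannot be blocked by any observed set — no back-door set.
{W}: (i) intercepts every directed B→L path; (ii) no back-door B→{W}; (iii) {B} blocks every back-door {W}→L. Front-door holds.
P(L|do(B)) = Σ_{W} P(W|B) Σ_{B'} P(L|W,B')P(B').

P(L|do(B)): frontdoor, adjust for {W}.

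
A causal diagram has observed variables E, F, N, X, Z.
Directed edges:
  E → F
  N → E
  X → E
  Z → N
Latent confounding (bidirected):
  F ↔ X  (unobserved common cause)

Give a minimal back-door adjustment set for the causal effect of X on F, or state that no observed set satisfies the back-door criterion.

desc(X)\{X}={E,F}; candidates ⊆ {N,Z}.
X↔F: latent back-door arc(s) into X.
size 0: {}; under {} X still reaches {F} ∋ F.
size 1: {N}, {Z}; under {N} X still reaches {F} ∋ F.
size 2: {N,Z}; under {N,Z} X still reaches {F} ∋ F.
X↔F cannot be blocked by any observed set — no back-door set.

X→F: no observed back-door set.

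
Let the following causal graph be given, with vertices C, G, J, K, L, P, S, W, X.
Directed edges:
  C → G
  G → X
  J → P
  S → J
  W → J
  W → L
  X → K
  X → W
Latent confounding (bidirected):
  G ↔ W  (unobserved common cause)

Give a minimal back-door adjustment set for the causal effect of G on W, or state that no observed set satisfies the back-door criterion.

desc(G)\{G}={J,K,L,P,W,X}; candidates ⊆ {C,S}.
G↔W: latent back-door arc(s) into G.
size 0: {}; under {} G still reaches {C,J,L,P,W} ∋ W.
size 1: {C}, {S}; under {C} G still reaches {J,L,P,W} ∋ W.
size 2: {C,S}; under {C,S} G still reaches {J,L,P,W} ∋ W.
G↔W cannot be blocked by any observed set — no back-door set.

G→W: no observed back-door set.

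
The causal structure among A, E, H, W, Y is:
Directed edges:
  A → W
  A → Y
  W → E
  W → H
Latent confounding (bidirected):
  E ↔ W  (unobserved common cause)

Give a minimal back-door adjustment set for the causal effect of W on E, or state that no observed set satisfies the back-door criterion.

W→E: no observed back-door set.

desc(W)\{W}={E,H}; candidates ⊆ {A,Y}.
W↔E: latent back-door arc(s) into W.
size 0: {}; under {} W still reaches {A,E,Y} ∋ E.
size 1: {A}, {Y}; under {A} W still reaches {E} ∋ E.
size 2: {A,Y}; under {A,Y} W still reaches {E} ∋ E.
W↔E cannot be blocked by any observed set — no back-door set.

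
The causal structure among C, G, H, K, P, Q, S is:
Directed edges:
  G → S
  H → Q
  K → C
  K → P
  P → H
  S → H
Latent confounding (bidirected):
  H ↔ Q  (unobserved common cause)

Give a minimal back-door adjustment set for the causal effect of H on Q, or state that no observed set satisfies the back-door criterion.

desc(H)\{H}={Q}; candidates ⊆ {C,G,K,P,S}.
H↔Q: latent back-door arc(s) into H.
size 0: {}; under {} H still reaches {C,G,K,P,Q,S} ∋ Q.
size 1: {C}, {G}, {K} …(+2); under {C} H still reaches {G,K,P,Q,S} ∋ Q.
size 2: {C,G}, {C,K}, {C,P} …(+7); under {C,G} H still reaches {K,P,Q,S} ∋ Q.
H↔Q cannot be blocked by any observed set — no back-door set.

H→Q: no observed back-door set.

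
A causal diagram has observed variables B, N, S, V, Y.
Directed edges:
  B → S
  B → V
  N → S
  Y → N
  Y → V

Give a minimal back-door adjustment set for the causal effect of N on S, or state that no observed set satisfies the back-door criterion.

N→S: minimal back-door set ∅.

desc(N)\{N}={S}; candidates ⊆ {B,V,Y}.
∅: N⊥S given ∅ in G with N→· removed — back-door holds.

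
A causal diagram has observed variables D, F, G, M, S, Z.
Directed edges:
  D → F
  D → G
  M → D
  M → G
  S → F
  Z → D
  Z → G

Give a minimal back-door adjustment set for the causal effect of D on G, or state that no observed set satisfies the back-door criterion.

D→G: minimal back-door set {M, Z}.

desc(D)\{D}={F,G}; candidates ⊆ {M,S,Z}.
size 0: {}; under {} D still reaches {G,M,Z} ∋ G.
size 1: {M}, {S}, {Z}; under {M} D still reaches {G,Z} ∋ G.
{M,Z}: D⊥G given {M,Z} in G with D→· removed — back-door holds.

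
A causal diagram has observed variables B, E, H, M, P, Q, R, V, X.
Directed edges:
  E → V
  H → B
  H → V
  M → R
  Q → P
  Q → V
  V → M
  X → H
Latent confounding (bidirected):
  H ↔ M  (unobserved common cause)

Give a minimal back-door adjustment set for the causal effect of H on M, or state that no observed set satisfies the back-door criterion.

desc(H)\{H}={B,M,R,V}; candidates ⊆ {E,P,Q,X}.
H↔M: latent back-door arc(s) into H.
size 0: {}; under {} H still reaches {M,R,X} ∋ M.
size 1: {E}, {P}, {Q} …(+1); under {E} H still reaches {M,R,X} ∋ M.
size 2: {E,P}, {E,Q}, {E,X} …(+3); under {E,P} H still reaches {M,R,X} ∋ M.
H↔M cannot be blocked by any observed set — no back-door set.

H→M: no observed back-door set.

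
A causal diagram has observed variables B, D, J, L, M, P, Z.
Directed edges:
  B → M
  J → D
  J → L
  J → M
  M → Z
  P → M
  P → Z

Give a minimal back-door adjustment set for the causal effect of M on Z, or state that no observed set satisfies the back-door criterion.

desc(M)\{M}={Z}; candidates ⊆ {B,D,J,L,P}.
size 0: {}; under {} M still reaches {B,D,J,L,P,Z} ∋ Z.
{P}: M⊥Z given {P} in G with M→· removed — back-door holds.

M→Z: minimal back-door set {P}.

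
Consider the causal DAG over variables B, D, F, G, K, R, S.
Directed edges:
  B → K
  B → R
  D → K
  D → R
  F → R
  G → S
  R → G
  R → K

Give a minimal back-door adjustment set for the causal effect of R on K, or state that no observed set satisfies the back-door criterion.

R→K: minimal back-door set {B, D}.

desc(R)\{R}={G,K,S}; candidates ⊆ {B,D,F}.
size 0: {}; under {} R still reaches {B,D,F,K} ∋ K.
size 1: {B}, {D}, {F}; under {B} R still reaches {D,F,K} ∋ K.
{B,D}: R⊥K given {B,D} in G with R→· removed — back-door holds.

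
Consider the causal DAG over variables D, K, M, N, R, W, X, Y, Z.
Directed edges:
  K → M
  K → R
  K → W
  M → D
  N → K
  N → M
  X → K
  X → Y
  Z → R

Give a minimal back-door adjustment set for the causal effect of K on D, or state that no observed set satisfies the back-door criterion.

desc(K)\{K}={D,M,R,W}; candidates ⊆ {N,X,Y,Z}.
size 0: {}; under {} K still reaches {D,M,N,X,Y} ∋ D.
{N}: K⊥D given {N} in G with K→· removed — back-door holds.

K→D: minimal back-door set {N}.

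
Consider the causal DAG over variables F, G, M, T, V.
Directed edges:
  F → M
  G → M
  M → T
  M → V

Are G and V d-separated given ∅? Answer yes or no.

Bayes-Ball from G | ∅ reaches {M,T,V}.
V ∈ reach(G|∅) ⇒ G ⊥̸ V | ∅.

No — G and V are d-connected given ∅.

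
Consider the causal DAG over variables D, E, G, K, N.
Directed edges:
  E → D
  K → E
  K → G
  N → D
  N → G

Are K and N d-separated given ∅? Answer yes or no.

Yes — K ⊥ N | ∅.

Bayes-Ball from K | ∅ reaches {D,E,G}.
N ∉ reach(K|∅) ⇒ K ⊥ N | ∅.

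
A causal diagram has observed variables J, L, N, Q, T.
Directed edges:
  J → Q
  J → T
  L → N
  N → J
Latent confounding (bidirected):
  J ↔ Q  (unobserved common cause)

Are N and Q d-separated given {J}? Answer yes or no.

No — N and Q are d-connected given {J}.

Bayes-Ball from N | {J} reaches {L,Q}.
Q ∈ reach(N|{J}) ⇒ N ⊥̸ Q | {J}.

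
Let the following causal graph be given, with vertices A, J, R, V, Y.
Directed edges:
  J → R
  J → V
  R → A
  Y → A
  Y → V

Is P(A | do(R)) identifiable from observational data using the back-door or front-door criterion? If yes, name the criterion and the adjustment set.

desc(R)\{R}={A}; candidates ⊆ {J,V,Y}.
∅: R⊥A given ∅ in G with R→· removed — back-door holds.
P(A|do(R)) = P(A|R) — no adjustment needed.

P(A|do(R)): backdoor, adjust for ∅.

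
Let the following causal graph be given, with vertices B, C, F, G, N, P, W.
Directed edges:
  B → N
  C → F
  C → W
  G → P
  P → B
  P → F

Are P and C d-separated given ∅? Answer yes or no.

Yes — P ⊥ C | ∅.

Bayes-Ball from P | ∅ reaches {B,F,G,N}.
C ∉ reach(P|∅) ⇒ P ⊥ C | ∅.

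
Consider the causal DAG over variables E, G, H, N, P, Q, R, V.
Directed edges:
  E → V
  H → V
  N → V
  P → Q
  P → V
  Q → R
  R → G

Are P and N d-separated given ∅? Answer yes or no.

Yes — P ⊥ N | ∅.

Bayes-Ball from P | ∅ reaches {G,Q,R,V}.
N ∉ reach(P|∅) ⇒ P ⊥ N | ∅.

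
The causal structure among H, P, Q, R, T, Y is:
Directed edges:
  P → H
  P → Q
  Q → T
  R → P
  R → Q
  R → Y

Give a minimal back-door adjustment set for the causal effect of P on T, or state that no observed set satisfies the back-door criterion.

P→T: minimal back-door set {R}.

desc(P)\{P}={H,Q,T}; candidates ⊆ {R,Y}.
size 0: {}; under {} P still reaches {Q,R,T,Y} ∋ T.
{R}: P⊥T given {R} in G with P→· removed — back-door holds.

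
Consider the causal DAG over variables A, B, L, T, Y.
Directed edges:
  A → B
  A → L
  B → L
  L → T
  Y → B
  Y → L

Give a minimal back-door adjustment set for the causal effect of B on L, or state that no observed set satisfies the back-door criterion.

desc(B)\{B}={L,T}; candidates ⊆ {A,Y}.
size 0: {}; under {} B still reaches {A,L,T,Y} ∋ L.
size 1: {A}, {Y}; under {A} B still reaches {L,T,Y} ∋ L.
{A,Y}: B⊥L given {A,Y} in G with B→· removed — back-door holds.

B→L: minimal back-door set {A, Y}.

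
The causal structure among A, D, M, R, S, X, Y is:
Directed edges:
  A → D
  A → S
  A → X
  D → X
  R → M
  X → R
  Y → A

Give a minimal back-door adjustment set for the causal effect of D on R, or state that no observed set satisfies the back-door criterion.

D→R: minimal back-door set {A}.

desc(D)\{D}={M,R,X}; candidates ⊆ {A,S,Y}.
size 0: {}; under {} D still reaches {A,M,R,S,X,Y} ∋ R.
{A}: D⊥R given {A} in G with D→· removed — back-door holds.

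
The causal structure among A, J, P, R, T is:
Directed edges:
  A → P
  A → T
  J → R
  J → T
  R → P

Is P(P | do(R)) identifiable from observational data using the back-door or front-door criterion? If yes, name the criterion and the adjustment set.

P(P|do(R)): backdoor, adjust for ∅.

desc(R)\{R}={P}; candidates ⊆ {A,J,T}.
∅: R⊥P given ∅ in G with R→· removed — back-door holds.
P(P|do(R)) = P(P|R) — no adjustment needed.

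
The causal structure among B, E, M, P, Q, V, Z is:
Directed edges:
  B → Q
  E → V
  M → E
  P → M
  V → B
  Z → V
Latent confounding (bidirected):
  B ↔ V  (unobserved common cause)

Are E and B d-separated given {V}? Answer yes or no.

No — E and B are d-connected given {V}.

Bayes-Ball from E | {V} reaches {B,M,P,Q,Z}.
B ∈ reach(E|{V}) ⇒ E ⊥̸ B | {V}.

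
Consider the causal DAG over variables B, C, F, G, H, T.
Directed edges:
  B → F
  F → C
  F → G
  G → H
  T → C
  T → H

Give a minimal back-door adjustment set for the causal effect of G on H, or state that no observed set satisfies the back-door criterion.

desc(G)\{G}={H}; candidates ⊆ {B,C,F,T}.
∅: G⊥H given ∅ in G with G→· removed — back-door holds.

G→H: minimal back-door set ∅.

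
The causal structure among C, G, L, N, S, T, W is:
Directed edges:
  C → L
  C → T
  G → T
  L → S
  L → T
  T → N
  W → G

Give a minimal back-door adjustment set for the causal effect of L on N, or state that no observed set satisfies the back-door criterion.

L→N: minimal back-door set {C}.

desc(L)\{L}={N,S,T}; candidates ⊆ {C,G,W}.
size 0: {}; under {} L still reaches {C,N,T} ∋ N.
{C}: L⊥N given {C} in G with L→· removed — back-door holds.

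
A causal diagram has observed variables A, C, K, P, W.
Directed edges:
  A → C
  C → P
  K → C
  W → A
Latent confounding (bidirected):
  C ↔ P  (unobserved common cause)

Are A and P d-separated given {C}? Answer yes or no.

No — A and P are d-connected given {C}.

Bayes-Ball from A | {C} reaches {K,P,W}.
P ∈ reach(A|{C}) ⇒ A ⊥̸ P | {C}.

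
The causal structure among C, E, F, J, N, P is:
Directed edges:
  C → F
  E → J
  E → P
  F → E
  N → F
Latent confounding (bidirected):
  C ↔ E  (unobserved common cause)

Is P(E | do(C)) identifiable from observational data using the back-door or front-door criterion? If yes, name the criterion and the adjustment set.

desc(C)\{C}={E,F,J,P}; candidates ⊆ {N}.
C↔E: latent back-door arc(s) into C.
size 0: {}; under {} C still reaches {E,J,P} ∋ E.
size 1: {N}; under {N} C still reaches {E,J,P} ∋ E.
C↔E cannot be blocked by any observed set — no back-door set.
{F}: (i) intercepts every directed C→E path; (ii) no back-door C→{F}; (iii) {C} blocks every back-door {F}→E. Front-door holds.
P(E|do(C)) = Σ_{F} P(F|C) Σ_{C'} P(E|F,C')P(C').

P(E|do(C)): frontdoor, adjust for {F}.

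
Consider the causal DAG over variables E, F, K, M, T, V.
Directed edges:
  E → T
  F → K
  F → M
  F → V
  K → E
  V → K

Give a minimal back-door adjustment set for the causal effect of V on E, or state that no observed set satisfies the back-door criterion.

V→E: minimal back-door set {F}.

desc(V)\{V}={E,K,T}; candidates ⊆ {F,M}.
size 0: {}; under {} V still reaches {E,F,K,M,T} ∋ E.
{F}: V⊥E given {F} in G with V→· removed — back-door holds.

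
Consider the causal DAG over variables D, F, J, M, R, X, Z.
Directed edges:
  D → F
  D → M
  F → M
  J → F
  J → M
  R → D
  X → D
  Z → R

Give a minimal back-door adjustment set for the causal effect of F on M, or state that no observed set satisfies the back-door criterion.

desc(F)\{F}={M}; candidates ⊆ {D,J,R,X,Z}.
size 0: {}; under {} F still reaches {D,J,M,R,X,Z} ∋ M.
size 1: {D}, {J}, {R} …(+2); under {D} F still reaches {J,M} ∋ M.
{D,J}: F⊥M given {D,J} in G with F→· removed — back-door holds.

F→M: minimal back-door set {D, J}.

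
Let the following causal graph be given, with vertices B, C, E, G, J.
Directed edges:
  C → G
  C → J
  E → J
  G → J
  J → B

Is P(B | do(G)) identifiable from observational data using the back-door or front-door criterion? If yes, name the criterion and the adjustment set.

P(B|do(G)): backdoor, adjust for {C}.

desc(G)\{G}={B,J}; candidates ⊆ {C,E}.
size 0: {}; under {} G still reaches {B,C,J} ∋ B.
{C}: G⊥B given {C} in G with G→· removed — back-door holds.
P(B|do(G)) = Σ_{C} P(B|G,C)·P(C).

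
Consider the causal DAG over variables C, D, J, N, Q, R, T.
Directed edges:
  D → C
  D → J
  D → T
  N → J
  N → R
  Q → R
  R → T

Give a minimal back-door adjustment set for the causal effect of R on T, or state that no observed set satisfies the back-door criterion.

R→T: minimal back-door set ∅.

desc(R)\{R}={T}; candidates ⊆ {C,D,J,N,Q}.
∅: R⊥T given ∅ in G with R→· removed — back-door holds.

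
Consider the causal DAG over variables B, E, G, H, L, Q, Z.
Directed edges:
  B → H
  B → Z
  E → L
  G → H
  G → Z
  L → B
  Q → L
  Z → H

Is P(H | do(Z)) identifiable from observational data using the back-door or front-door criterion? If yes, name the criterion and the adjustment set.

desc(Z)\{Z}={H}; candidates ⊆ {B,E,G,L,Q}.
size 0: {}; under {} Z still reaches {B,E,G,H,L,Q} ∋ H.
size 1: {B}, {E}, {G} …(+2); under {B} Z still reaches {G,H} ∋ H.
{B,G}: Z⊥H given {B,G} in G with Z→· removed — back-door holds.
P(H|do(Z)) = Σ_{B,G} P(H|Z,B,G)·P(B,G).

P(H|do(Z)): backdoor, adjust for {B, G}.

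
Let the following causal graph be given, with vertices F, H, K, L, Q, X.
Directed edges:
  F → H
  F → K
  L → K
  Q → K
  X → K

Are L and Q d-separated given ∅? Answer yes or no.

Bayes-Ball from L | ∅ reaches {K}.
Q ∉ reach(L|∅) ⇒ L ⊥ Q | ∅.

Yes — L ⊥ Q | ∅.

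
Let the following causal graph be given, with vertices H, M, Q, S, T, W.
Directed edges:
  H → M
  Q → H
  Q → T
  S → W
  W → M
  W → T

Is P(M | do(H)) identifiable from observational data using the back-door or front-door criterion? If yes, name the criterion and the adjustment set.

P(M|do(H)): backdoor, adjust for ∅.

desc(H)\{H}={M}; candidates ⊆ {Q,S,T,W}.
∅: H⊥M given ∅ in G with H→· removed — back-door holds.
P(M|do(H)) = P(M|H) — no adjustment needed.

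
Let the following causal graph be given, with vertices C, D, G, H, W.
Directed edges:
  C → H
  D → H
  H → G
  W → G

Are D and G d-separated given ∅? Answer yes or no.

No — D and G are d-connected given ∅.

Bayes-Ball from D | ∅ reaches {G,H}.
G ∈ reach(D|∅) ⇒ D ⊥̸ G | ∅.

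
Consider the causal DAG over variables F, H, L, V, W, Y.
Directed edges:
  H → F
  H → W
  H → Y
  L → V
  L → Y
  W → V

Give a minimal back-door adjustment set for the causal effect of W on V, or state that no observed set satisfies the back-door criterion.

W→V: minimal back-door set ∅.

desc(W)\{W}={V}; candidates ⊆ {F,H,L,Y}.
∅: W⊥V given ∅ in G with W→· removed — back-door holds.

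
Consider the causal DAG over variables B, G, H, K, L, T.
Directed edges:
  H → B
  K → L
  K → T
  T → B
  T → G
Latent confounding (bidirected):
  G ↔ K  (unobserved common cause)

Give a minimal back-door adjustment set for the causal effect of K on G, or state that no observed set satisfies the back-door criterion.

K→G: no observed back-door set.

desc(K)\{K}={B,G,L,T}; candidates ⊆ {H}.
K↔G: latent back-door arc(s) into K.
size 0: {}; under {} K still reaches {G} ∋ G.
size 1: {H}; under {H} K still reaches {G} ∋ G.
K↔G cannot be blocked by any observed set — no back-door set.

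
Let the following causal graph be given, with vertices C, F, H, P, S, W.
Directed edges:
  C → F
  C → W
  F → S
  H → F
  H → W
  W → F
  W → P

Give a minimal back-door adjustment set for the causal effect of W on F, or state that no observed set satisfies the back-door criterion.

W→F: minimal back-door set {C, H}.

desc(W)\{W}={F,P,S}; candidates ⊆ {C,H}.
size 0: {}; under {} W still reaches {C,F,H,S} ∋ F.
size 1: {C}, {H}; under {C} W still reaches {F,H,S} ∋ F.
{C,H}: W⊥F given {C,H} in G with W→· removed — back-door holds.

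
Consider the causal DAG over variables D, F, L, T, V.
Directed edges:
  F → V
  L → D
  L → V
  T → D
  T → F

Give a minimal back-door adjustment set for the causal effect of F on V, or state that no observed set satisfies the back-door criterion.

desc(F)\{F}={V}; candidates ⊆ {D,L,T}.
∅: F⊥V given ∅ in G with F→· removed — back-door holds.

F→V: minimal back-door set ∅.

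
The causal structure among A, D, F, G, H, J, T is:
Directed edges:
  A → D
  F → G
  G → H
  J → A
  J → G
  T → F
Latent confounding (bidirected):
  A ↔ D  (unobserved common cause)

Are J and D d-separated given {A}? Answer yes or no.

Bayes-Ball from J | {A} reaches {D,G,H}.
D ∈ reach(J|{A}) ⇒ J ⊥̸ D | {A}.

No — J and D are d-connected given {A}.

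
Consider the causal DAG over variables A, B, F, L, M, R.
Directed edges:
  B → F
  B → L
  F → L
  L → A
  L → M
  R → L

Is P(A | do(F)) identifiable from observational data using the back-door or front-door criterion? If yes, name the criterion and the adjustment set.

desc(F)\{F}={A,L,M}; candidates ⊆ {B,R}.
size 0: {}; under {} F still reaches {A,B,L,M} ∋ A.
{B}: F⊥A given {B} in G with F→· removed — back-door holds.
P(A|do(F)) = Σ_{B} P(A|F,B)·P(B).

P(A|do(F)): backdoor, adjust for {B}.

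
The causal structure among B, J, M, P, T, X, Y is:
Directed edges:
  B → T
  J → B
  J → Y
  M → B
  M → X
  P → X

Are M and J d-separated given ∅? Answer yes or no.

Yes — M ⊥ J | ∅.

Bayes-Ball from M | ∅ reaches {B,T,X}.
J ∉ reach(M|∅) ⇒ M ⊥ J | ∅.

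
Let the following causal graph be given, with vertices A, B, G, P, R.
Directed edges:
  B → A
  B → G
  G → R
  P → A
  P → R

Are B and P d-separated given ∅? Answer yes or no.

Bayes-Ball from B | ∅ reaches {A,G,R}.
P ∉ reach(B|∅) ⇒ B ⊥ P | ∅.

Yes — B ⊥ P | ∅.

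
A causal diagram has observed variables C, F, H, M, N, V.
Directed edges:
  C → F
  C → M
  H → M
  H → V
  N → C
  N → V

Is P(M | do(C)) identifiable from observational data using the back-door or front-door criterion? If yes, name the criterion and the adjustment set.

desc(C)\{C}={F,M}; candidates ⊆ {H,N,V}.
∅: C⊥M given ∅ in G with C→· removed — back-door holds.
P(M|do(C)) = P(M|C) — no adjustment needed.

P(M|do(C)): backdoor, adjust for ∅.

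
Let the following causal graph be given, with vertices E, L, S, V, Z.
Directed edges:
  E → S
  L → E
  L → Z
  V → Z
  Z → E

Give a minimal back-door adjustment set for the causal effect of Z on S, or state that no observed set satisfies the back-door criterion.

desc(Z)\{Z}={E,S}; candidates ⊆ {L,V}.
size 0: {}; under {} Z still reaches {E,L,S,V} ∋ S.
{L}: Z⊥S given {L} in G with Z→· removed — back-door holds.

Z→S: minimal back-door set {L}.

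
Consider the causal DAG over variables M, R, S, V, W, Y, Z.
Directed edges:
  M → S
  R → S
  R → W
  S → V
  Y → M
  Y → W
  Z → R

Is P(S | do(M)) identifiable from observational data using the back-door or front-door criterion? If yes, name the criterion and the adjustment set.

P(S|do(M)): backdoor, adjust for ∅.

desc(M)\{M}={S,V}; candidates ⊆ {R,W,Y,Z}.
∅: M⊥S given ∅ in G with M→· removed — back-door holds.
P(S|do(M)) = P(S|M) — no adjustment needed.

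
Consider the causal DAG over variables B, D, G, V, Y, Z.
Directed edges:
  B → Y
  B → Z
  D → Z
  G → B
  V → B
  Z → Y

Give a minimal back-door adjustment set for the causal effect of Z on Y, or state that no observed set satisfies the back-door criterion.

Z→Y: minimal back-door set {B}.

desc(Z)\{Z}={Y}; candidates ⊆ {B,D,G,V}.
size 0: {}; under {} Z still reaches {B,D,G,V,Y} ∋ Y.
{B}: Z⊥Y given {B} in G with Z→· removed — back-door holds.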